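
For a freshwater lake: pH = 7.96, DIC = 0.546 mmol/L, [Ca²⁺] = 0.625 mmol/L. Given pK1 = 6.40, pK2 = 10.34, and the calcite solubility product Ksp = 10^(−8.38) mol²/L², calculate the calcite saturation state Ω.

α₂ = 1 / (1 + [H⁺]/K2 + [H⁺]²/(K1K2)) = 1 / (1 + 10^+2.38 + 10^+0.82)
   = 1 / (1 + 239.88 + 6.6069) = 1/247.49 = 0.004041
[CO3²⁻] = α₂ × DIC = 0.004041 × 0.546 = 0.002206 mmol/L = 2.206 μmol/L
Ksp = 10^(−8.38) = 4.169×10^-9
Ω = [Ca²⁺][CO3²⁻]/Ksp = (0.625×10^-3)(2.206×10^-6) / 4.169×10^-9 = 0.331

Ω = 0.331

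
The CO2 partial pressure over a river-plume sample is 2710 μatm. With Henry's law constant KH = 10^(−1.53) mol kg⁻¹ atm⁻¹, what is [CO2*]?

[CO2*] = 80.0 μmol/kg

KH = 10^(−1.53) = 2.951×10^-2 mol kg⁻¹ atm⁻¹
[CO2*] = KH · pCO2 = 2.951×10^-2 × 2710×10^-6 atm = 8.00×10^-5 mol/kg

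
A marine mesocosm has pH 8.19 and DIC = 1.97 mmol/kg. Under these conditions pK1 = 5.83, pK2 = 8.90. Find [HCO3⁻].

[HCO3⁻] = 1.64 mmol/kg

α₁ = 1 / (1 + [H⁺]/K1 + K2/[H⁺]) = 1 / (1 + 10^-2.36 + 10^-0.71)
   = 1 / (1 + 0.0043652 + 0.19498) = 1/1.1993 = 0.8338
[HCO3⁻] = α₁ × DIC = 0.8338 × 1.97 = 1.64 mmol/kg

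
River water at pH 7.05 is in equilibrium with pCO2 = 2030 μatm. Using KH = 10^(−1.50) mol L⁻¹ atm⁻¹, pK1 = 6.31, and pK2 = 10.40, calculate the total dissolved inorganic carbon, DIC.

DIC = 0.417 mmol/L

[CO2*] = KH · pCO2 = 10^(−1.50) × 2030×10^-6 = 6.419×10^-5 mol/L
α₀ = 1/(1 + K1/[H⁺] + K1K2/[H⁺]²) = 1/(1 + 10^+0.74 + 10^-2.61) = 0.1539
DIC = [CO2*]/α₀ = 6.419×10^-5 / 0.1539 = 0.417 mmol/L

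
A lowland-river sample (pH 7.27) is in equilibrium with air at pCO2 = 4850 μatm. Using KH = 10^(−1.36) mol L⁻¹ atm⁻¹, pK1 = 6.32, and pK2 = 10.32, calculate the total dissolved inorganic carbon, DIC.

[CO2*] = KH · pCO2 = 10^(−1.36) × 4850×10^-6 = 2.117×10^-4 mol/L
α₀ = 1/(1 + K1/[H⁺] + K1K2/[H⁺]²) = 1/(1 + 10^+0.95 + 10^-2.10) = 0.1008
DIC = [CO2*]/α₀ = 2.117×10^-4 / 0.1008 = 2.10 mmol/L

DIC = 2.10 mmol/L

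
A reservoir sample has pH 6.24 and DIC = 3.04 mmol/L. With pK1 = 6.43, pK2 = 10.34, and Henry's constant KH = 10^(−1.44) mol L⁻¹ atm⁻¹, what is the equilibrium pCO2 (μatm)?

pCO2 = 5.09×10^4 μatm

α₀ = 1 / (1 + K1/[H⁺] + K1K2/[H⁺]²) = 1 / (1 + 10^-0.19 + 10^-4.29)
   = 1 / (1 + 0.64565 + 5.1286×10^-5) = 1/1.6457 = 0.6076
[CO2*] = α₀ × DIC = 0.6076 × 3.04 = 1.847 mmol/L
pCO2 = [CO2*]/KH = 1.847×10^-3 / 3.631×10^-2 = 5.09×10^4 μatm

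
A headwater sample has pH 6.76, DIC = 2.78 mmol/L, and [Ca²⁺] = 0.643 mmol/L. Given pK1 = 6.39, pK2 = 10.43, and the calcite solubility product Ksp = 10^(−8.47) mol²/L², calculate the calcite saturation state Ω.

α₂ = 1 / (1 + [H⁺]/K2 + [H⁺]²/(K1K2)) = 1 / (1 + 10^+3.67 + 10^+3.30)
   = 1 / (1 + 4677.4 + 1995.3) = 1/6673.6 = 0.0001498
[CO3²⁻] = α₂ × DIC = 0.0001498 × 2.78 = 0.0004166 mmol/L = 0.4166 μmol/L
Ksp = 10^(−8.47) = 3.388×10^-9
Ω = [Ca²⁺][CO3²⁻]/Ksp = (0.643×10^-3)(4.166×10^-7) / 3.388×10^-9 = 0.0790

Ω = 0.0790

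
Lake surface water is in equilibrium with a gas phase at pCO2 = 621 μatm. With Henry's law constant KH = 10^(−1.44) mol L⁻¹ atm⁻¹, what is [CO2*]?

[CO2*] = 22.5 μmol/L

KH = 10^(−1.44) = 3.631×10^-2 mol L⁻¹ atm⁻¹
[CO2*] = KH · pCO2 = 3.631×10^-2 × 621×10^-6 atm = 2.25×10^-5 mol/L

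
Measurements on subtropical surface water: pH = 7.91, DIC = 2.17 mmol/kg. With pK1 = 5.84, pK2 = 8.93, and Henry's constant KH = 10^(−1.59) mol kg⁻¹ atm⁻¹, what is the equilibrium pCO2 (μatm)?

pCO2 = 651 μatm

α₀ = 1 / (1 + K1/[H⁺] + K1K2/[H⁺]²) = 1 / (1 + 10^+2.07 + 10^+1.05)
   = 1 / (1 + 117.49 + 11.220) = 1/129.71 = 0.007710
[CO2*] = α₀ × DIC = 0.007710 × 2.17 = 0.01673 mmol/kg = 16.73 μmol/kg
pCO2 = [CO2*]/KH = 1.673×10^-5 / 2.570×10^-2 = 651 μatm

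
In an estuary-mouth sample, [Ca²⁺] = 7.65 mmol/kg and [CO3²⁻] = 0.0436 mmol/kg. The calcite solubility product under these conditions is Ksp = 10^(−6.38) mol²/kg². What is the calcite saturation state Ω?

Ω = 0.800

Ksp = 10^(−6.38) = 4.169×10^-7
Ω = [Ca²⁺][CO3²⁻]/Ksp = (7.65×10^-3)(0.0436×10^-3) / 4.169×10^-7 = 0.800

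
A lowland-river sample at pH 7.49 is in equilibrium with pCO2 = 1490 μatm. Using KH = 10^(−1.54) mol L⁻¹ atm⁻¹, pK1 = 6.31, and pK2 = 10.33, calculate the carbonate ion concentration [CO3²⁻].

[CO3²⁻] = 0.940 μmol/L

[CO2*] = KH · pCO2 = 10^(−1.54) × 1490×10^-6 = 4.297×10^-5 mol/L
α₀ = 1/(1 + K1/[H⁺] + K1K2/[H⁺]²) = 1/(1 + 10^+1.18 + 10^-1.66) = 0.06189
DIC = [CO2*]/α₀ = 4.297×10^-5 / 0.06189 = 0.6943 mmol/L
[CO3²⁻] = α₂·DIC; α₂ = 0.001354, so [CO3²⁻] = 0.001354 × 0.6943 = 0.000940 mmol/L = 0.940 μmol/L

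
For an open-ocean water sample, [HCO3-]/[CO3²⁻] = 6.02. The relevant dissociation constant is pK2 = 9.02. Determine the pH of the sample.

From K2 = [H⁺][CO3²⁻]/[HCO3-]:  pH = pK2 − log₁₀([HCO3-]/[CO3²⁻])
log₁₀(6.02) = +0.780
pH = 9.02 − (+0.780) = 8.24

pH = 8.24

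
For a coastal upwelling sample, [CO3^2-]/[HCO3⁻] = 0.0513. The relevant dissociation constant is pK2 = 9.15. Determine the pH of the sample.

pH = 7.86

From K2 = [H⁺][CO3^2-]/[HCO3⁻]:  pH = pK2 + log₁₀([CO3^2-]/[HCO3⁻])
log₁₀(0.0513) = -1.290
pH = 9.15 + (-1.290) = 7.86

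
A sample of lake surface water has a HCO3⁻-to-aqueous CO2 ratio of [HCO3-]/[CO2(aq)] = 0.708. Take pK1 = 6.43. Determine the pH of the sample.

pH = 6.28

From K1 = [H⁺][HCO3-]/[CO2(aq)]:  pH = pK1 + log₁₀([HCO3-]/[CO2(aq)])
log₁₀(0.708) = -0.150
pH = 6.43 + (-0.150) = 6.28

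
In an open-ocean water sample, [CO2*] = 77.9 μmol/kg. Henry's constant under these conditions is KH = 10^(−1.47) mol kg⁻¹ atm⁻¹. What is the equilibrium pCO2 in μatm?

pCO2 = 2300 μatm

KH = 10^(−1.47) = 3.388×10^-2 mol kg⁻¹ atm⁻¹
pCO2 = [CO2*]/KH = 77.9×10^-6 / 3.388×10^-2 = 2.30×10^-3 atm = 2300 μatm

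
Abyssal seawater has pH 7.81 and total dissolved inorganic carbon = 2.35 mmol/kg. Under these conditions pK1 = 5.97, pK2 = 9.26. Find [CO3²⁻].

α₂ = 1 / (1 + [H⁺]/K2 + [H⁺]²/(K1K2)) = 1 / (1 + 10^+1.45 + 10^-0.39)
   = 1 / (1 + 28.184 + 0.40738) = 1/29.591 = 0.03379
[CO3²⁻] = α₂ × DIC = 0.03379 × 2.35 = 0.0794 mmol/kg

[CO3²⁻] = 0.0794 mmol/kg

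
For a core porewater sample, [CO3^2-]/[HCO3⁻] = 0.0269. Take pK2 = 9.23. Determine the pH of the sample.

From K2 = [H⁺][CO3^2-]/[HCO3⁻]:  pH = pK2 + log₁₀([CO3^2-]/[HCO3⁻])
log₁₀(0.0269) = -1.570
pH = 9.23 + (-1.570) = 7.66

pH = 7.66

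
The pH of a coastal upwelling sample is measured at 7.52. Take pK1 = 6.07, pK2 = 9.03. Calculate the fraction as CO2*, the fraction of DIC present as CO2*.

α₀ = 1 / (1 + K1/[H⁺] + K1K2/[H⁺]²) = 1 / (1 + 10^+1.45 + 10^-0.06)
   = 1 / (1 + 28.184 + 0.87096) = 1/30.055 = 0.03327

α₀ = 0.0333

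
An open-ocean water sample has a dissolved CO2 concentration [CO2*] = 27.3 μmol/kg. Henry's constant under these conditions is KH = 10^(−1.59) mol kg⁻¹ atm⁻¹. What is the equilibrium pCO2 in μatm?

KH = 10^(−1.59) = 2.570×10^-2 mol kg⁻¹ atm⁻¹
pCO2 = [CO2*]/KH = 27.3×10^-6 / 2.570×10^-2 = 1.06×10^-3 atm = 1060 μatm

pCO2 = 1060 μatm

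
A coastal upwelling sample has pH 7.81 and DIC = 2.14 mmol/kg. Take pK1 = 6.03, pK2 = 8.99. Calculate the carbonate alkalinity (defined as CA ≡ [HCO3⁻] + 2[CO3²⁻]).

CA = [HCO3⁻] + 2[CO3²⁻] = (α₁ + 2α₂)·DIC
At pH 7.81: [H⁺]/K1 = 10^-1.78 = 0.016596, K2/[H⁺] = 10^-1.18 = 0.066069
α₁ = 1/(1 + 0.016596 + 0.066069) = 1/1.0827 = 0.9236; α₂ = α₁·K2/[H⁺] = 0.06102
α₁ + 2α₂ = 1.0457
CA = 1.0457 × 2.14 = 2.24 mmol/kg

CA = 2.24 mmol/kg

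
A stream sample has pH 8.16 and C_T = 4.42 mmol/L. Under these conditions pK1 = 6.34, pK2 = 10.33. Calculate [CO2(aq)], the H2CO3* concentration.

[CO2*] = 0.0655 mmol/L

α₀ = 1 / (1 + K1/[H⁺] + K1K2/[H⁺]²) = 1 / (1 + 10^+1.82 + 10^-0.35)
   = 1 / (1 + 66.069 + 0.44668) = 1/67.516 = 0.01481
[CO2*] = α₀ × DIC = 0.01481 × 4.42 = 0.0655 mmol/L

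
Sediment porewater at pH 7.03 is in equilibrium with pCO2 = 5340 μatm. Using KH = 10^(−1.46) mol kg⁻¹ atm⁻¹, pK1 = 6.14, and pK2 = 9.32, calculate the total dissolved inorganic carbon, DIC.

[CO2*] = KH · pCO2 = 10^(−1.46) × 5340×10^-6 = 1.852×10^-4 mol/kg
α₀ = 1/(1 + K1/[H⁺] + K1K2/[H⁺]²) = 1/(1 + 10^+0.89 + 10^-1.40) = 0.1136
DIC = [CO2*]/α₀ = 1.852×10^-4 / 0.1136 = 1.63 mmol/kg

DIC = 1.63 mmol/kg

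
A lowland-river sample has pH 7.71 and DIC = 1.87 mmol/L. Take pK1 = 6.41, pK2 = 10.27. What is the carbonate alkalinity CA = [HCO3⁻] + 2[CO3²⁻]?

CA = [HCO3⁻] + 2[CO3²⁻] = (α₁ + 2α₂)·DIC
At pH 7.71: [H⁺]/K1 = 10^-1.30 = 0.050119, K2/[H⁺] = 10^-2.56 = 0.0027542
α₁ = 1/(1 + 0.050119 + 0.0027542) = 1/1.0529 = 0.9498; α₂ = α₁·K2/[H⁺] = 0.002616
α₁ + 2α₂ = 0.9550
CA = 0.9550 × 1.87 = 1.79 mmol/L

CA = 1.79 mmol/L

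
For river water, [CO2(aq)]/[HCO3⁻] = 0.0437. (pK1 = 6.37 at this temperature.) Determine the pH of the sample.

pH = 7.73

From K1 = [H⁺][HCO3⁻]/[CO2(aq)]:  pH = pK1 − log₁₀([CO2(aq)]/[HCO3⁻])
log₁₀(0.0437) = -1.360
pH = 6.37 − (-1.360) = 7.73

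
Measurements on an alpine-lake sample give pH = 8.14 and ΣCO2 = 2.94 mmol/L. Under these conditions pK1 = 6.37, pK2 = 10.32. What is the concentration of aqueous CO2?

α₀ = 1 / (1 + K1/[H⁺] + K1K2/[H⁺]²) = 1 / (1 + 10^+1.77 + 10^-0.41)
   = 1 / (1 + 58.884 + 0.38905) = 1/60.273 = 0.01659
[CO2*] = α₀ × DIC = 0.01659 × 2.94 = 0.0488 mmol/L

[CO2*] = 0.0488 mmol/L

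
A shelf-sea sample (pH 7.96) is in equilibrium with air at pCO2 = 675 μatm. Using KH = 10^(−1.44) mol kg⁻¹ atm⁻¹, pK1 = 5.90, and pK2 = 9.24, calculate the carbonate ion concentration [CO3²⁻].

[CO2*] = KH · pCO2 = 10^(−1.44) × 675×10^-6 = 2.451×10^-5 mol/kg
α₀ = 1/(1 + K1/[H⁺] + K1K2/[H⁺]²) = 1/(1 + 10^+2.06 + 10^+0.78) = 0.008207
DIC = [CO2*]/α₀ = 2.451×10^-5 / 0.008207 = 2.986 mmol/kg
[CO3²⁻] = α₂·DIC; α₂ = 0.04945, so [CO3²⁻] = 0.04945 × 2.986 = 0.148 mmol/kg

[CO3²⁻] = 0.148 mmol/kg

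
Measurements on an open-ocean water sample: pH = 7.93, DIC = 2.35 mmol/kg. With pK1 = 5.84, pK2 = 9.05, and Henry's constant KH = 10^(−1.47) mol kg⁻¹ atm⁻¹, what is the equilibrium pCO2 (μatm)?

pCO2 = 520 μatm

α₀ = 1 / (1 + K1/[H⁺] + K1K2/[H⁺]²) = 1 / (1 + 10^+2.09 + 10^+0.97)
   = 1 / (1 + 123.03 + 9.3325) = 1/133.36 = 0.007499
[CO2*] = α₀ × DIC = 0.007499 × 2.35 = 0.01762 mmol/kg = 17.62 μmol/kg
pCO2 = [CO2*]/KH = 1.762×10^-5 / 3.388×10^-2 = 520 μatm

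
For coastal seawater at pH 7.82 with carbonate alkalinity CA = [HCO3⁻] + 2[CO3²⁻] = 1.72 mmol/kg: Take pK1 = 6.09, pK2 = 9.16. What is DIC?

DIC = 1.68 mmol/kg

CA = [HCO3⁻] + 2[CO3²⁻] = (α₁ + 2α₂)·DIC
At pH 7.82: [H⁺]/K1 = 10^-1.73 = 0.018621, K2/[H⁺] = 10^-1.34 = 0.045709
α₁ = 1/(1 + 0.018621 + 0.045709) = 1/1.0643 = 0.9396; α₂ = α₁·K2/[H⁺] = 0.04295
α₁ + 2α₂ = 1.0255
DIC = CA / (α₁ + 2α₂) = 1.72 / 1.0255 = 1.68 mmol/kg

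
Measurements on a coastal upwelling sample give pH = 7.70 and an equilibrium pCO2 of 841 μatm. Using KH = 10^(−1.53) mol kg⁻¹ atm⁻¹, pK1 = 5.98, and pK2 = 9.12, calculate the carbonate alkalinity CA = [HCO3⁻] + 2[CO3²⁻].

CA = 1.40 mmol/kg

[CO2*] = KH · pCO2 = 10^(−1.53) × 841×10^-6 = 2.482×10^-5 mol/kg
α₀ = 1/(1 + K1/[H⁺] + K1K2/[H⁺]²) = 1/(1 + 10^+1.72 + 10^+0.30) = 0.01803
DIC = [CO2*]/α₀ = 2.482×10^-5 / 0.01803 = 1.377 mmol/kg
CA = (α₁ + 2α₂)·DIC = (0.9460 + 2×0.03597) × 1.377 = 1.40 mmol/kg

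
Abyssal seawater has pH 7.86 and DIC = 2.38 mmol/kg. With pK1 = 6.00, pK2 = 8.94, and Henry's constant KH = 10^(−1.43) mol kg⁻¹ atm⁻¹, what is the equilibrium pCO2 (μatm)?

α₀ = 1 / (1 + K1/[H⁺] + K1K2/[H⁺]²) = 1 / (1 + 10^+1.86 + 10^+0.78)
   = 1 / (1 + 72.444 + 6.0256) = 1/79.469 = 0.01258
[CO2*] = α₀ × DIC = 0.01258 × 2.38 = 0.02995 mmol/kg
pCO2 = [CO2*]/KH = 2.995×10^-5 / 3.715×10^-2 = 806 μatm

pCO2 = 806 μatm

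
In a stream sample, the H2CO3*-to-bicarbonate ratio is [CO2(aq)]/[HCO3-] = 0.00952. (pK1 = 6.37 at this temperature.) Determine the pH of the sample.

pH = 8.39

From K1 = [H⁺][HCO3-]/[CO2(aq)]:  pH = pK1 − log₁₀([CO2(aq)]/[HCO3-])
log₁₀(0.00952) = -2.021
pH = 6.37 − (-2.021) = 8.39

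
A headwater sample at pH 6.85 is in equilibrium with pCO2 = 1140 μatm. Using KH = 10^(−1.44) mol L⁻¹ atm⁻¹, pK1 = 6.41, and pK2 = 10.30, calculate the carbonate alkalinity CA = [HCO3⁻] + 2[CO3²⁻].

CA = 0.114 mmol/L

[CO2*] = KH · pCO2 = 10^(−1.44) × 1140×10^-6 = 4.139×10^-5 mol/L
α₀ = 1/(1 + K1/[H⁺] + K1K2/[H⁺]²) = 1/(1 + 10^+0.44 + 10^-3.01) = 0.2663
DIC = [CO2*]/α₀ = 4.139×10^-5 / 0.2663 = 0.1554 mmol/L
CA = (α₁ + 2α₂)·DIC = (0.7334 + 2×0.0002602) × 0.1554 = 0.114 mmol/L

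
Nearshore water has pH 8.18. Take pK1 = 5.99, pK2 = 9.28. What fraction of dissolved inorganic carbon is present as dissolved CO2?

α₀ = 0.00595

α₀ = 1 / (1 + K1/[H⁺] + K1K2/[H⁺]²) = 1 / (1 + 10^+2.19 + 10^+1.09)
   = 1 / (1 + 154.88 + 12.303) = 1/168.18 = 0.005946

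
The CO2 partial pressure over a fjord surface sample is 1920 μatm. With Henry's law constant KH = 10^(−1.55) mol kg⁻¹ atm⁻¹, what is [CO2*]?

KH = 10^(−1.55) = 2.818×10^-2 mol kg⁻¹ atm⁻¹
[CO2*] = KH · pCO2 = 2.818×10^-2 × 1920×10^-6 atm = 5.41×10^-5 mol/kg

[CO2*] = 54.1 μmol/kg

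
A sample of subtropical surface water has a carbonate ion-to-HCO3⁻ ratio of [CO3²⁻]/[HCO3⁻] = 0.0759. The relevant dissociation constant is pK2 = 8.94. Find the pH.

pH = 7.82

From K2 = [H⁺][CO3²⁻]/[HCO3⁻]:  pH = pK2 + log₁₀([CO3²⁻]/[HCO3⁻])
log₁₀(0.0759) = -1.120
pH = 8.94 + (-1.120) = 7.82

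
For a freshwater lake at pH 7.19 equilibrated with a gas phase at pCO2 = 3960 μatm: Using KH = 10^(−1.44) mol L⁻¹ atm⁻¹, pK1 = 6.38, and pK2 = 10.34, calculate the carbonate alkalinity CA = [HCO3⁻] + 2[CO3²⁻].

CA = 0.930 mmol/L

[CO2*] = KH · pCO2 = 10^(−1.44) × 3960×10^-6 = 1.438×10^-4 mol/L
α₀ = 1/(1 + K1/[H⁺] + K1K2/[H⁺]²) = 1/(1 + 10^+0.81 + 10^-2.34) = 0.1340
DIC = [CO2*]/α₀ = 1.438×10^-4 / 0.1340 = 1.073 mmol/L
CA = (α₁ + 2α₂)·DIC = (0.8654 + 2×0.0006126) × 1.073 = 0.930 mmol/L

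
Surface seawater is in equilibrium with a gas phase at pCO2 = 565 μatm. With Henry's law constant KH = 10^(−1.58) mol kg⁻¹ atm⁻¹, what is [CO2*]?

[CO2*] = 14.9 μmol/kg

KH = 10^(−1.58) = 2.630×10^-2 mol kg⁻¹ atm⁻¹
[CO2*] = KH · pCO2 = 2.630×10^-2 × 565×10^-6 atm = 1.49×10^-5 mol/kg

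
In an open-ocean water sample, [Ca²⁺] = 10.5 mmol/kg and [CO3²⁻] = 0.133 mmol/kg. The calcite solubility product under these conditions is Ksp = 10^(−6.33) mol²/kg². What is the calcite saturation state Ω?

Ω = 2.99

Ksp = 10^(−6.33) = 4.677×10^-7
Ω = [Ca²⁺][CO3²⁻]/Ksp = (10.5×10^-3)(0.133×10^-3) / 4.677×10^-7 = 2.99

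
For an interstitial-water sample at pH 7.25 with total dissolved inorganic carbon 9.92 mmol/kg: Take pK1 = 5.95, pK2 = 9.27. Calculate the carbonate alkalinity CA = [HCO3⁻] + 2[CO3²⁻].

CA = 9.54 mmol/kg

CA = [HCO3⁻] + 2[CO3²⁻] = (α₁ + 2α₂)·DIC
At pH 7.25: [H⁺]/K1 = 10^-1.30 = 0.050119, K2/[H⁺] = 10^-2.02 = 0.0095499
α₁ = 1/(1 + 0.050119 + 0.0095499) = 1/1.0597 = 0.9437; α₂ = α₁·K2/[H⁺] = 0.009012
α₁ + 2α₂ = 0.9617
CA = 0.9617 × 9.92 = 9.54 mmol/kg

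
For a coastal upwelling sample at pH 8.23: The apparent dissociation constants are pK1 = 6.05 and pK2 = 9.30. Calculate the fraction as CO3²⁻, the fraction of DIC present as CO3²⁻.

α₂ = 0.0780

α₂ = 1 / (1 + [H⁺]/K2 + [H⁺]²/(K1K2)) = 1 / (1 + 10^+1.07 + 10^-1.11)
   = 1 / (1 + 11.749 + 0.077625) = 1/12.827 = 0.07796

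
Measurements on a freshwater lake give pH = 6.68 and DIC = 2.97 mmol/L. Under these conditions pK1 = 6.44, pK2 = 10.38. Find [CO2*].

α₀ = 1 / (1 + K1/[H⁺] + K1K2/[H⁺]²) = 1 / (1 + 10^+0.24 + 10^-3.46)
   = 1 / (1 + 1.7378 + 0.00034674) = 1/2.7381 = 0.3652
[CO2*] = α₀ × DIC = 0.3652 × 2.97 = 1.08 mmol/L

[CO2*] = 1.08 mmol/L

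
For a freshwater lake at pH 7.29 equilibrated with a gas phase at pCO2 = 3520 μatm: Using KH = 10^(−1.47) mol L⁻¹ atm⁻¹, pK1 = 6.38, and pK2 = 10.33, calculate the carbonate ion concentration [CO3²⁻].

[CO2*] = KH · pCO2 = 10^(−1.47) × 3520×10^-6 = 1.193×10^-4 mol/L
α₀ = 1/(1 + K1/[H⁺] + K1K2/[H⁺]²) = 1/(1 + 10^+0.91 + 10^-2.13) = 0.1095
DIC = [CO2*]/α₀ = 1.193×10^-4 / 0.1095 = 1.090 mmol/L
[CO3²⁻] = α₂·DIC; α₂ = 0.0008114, so [CO3²⁻] = 0.0008114 × 1.090 = 0.000884 mmol/L = 0.884 μmol/L

[CO3²⁻] = 0.884 μmol/L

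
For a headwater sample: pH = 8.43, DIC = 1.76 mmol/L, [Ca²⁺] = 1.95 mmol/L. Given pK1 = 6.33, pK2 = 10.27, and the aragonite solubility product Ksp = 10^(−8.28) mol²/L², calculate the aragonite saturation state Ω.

α₂ = 1 / (1 + [H⁺]/K2 + [H⁺]²/(K1K2)) = 1 / (1 + 10^+1.84 + 10^-0.26)
   = 1 / (1 + 69.183 + 0.54954) = 1/70.733 = 0.01414
[CO3²⁻] = α₂ × DIC = 0.01414 × 1.76 = 0.02488 mmol/L
Ksp = 10^(−8.28) = 5.248×10^-9
Ω = [Ca²⁺][CO3²⁻]/Ksp = (1.95×10^-3)(2.488×10^-5) / 5.248×10^-9 = 9.25

Ω = 9.25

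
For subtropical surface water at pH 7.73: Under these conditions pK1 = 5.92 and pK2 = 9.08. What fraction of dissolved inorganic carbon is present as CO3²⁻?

α₂ = 0.0421

α₂ = 1 / (1 + [H⁺]/K2 + [H⁺]²/(K1K2)) = 1 / (1 + 10^+1.35 + 10^-0.46)
   = 1 / (1 + 22.387 + 0.34674) = 1/23.734 = 0.04213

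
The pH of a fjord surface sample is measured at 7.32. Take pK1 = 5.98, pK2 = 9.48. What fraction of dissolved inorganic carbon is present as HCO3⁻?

α₁ = 1 / (1 + [H⁺]/K1 + K2/[H⁺]) = 1 / (1 + 10^-1.34 + 10^-2.16)
   = 1 / (1 + 0.045709 + 0.0069183) = 1/1.0526 = 0.9500

α₁ = 0.950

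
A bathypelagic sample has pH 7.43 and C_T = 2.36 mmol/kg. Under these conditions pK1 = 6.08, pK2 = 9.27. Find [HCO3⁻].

[HCO3⁻] = 2.23 mmol/kg

α₁ = 1 / (1 + [H⁺]/K1 + K2/[H⁺]) = 1 / (1 + 10^-1.35 + 10^-1.84)
   = 1 / (1 + 0.044668 + 0.014454) = 1/1.0591 = 0.9442
[HCO3⁻] = α₁ × DIC = 0.9442 × 2.36 = 2.23 mmol/kg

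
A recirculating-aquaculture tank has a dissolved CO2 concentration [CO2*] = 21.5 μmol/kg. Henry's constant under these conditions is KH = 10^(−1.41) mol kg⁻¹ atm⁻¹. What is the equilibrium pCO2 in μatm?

KH = 10^(−1.41) = 3.890×10^-2 mol kg⁻¹ atm⁻¹
pCO2 = [CO2*]/KH = 21.5×10^-6 / 3.890×10^-2 = 5.53×10^-4 atm = 553 μatm

pCO2 = 553 μatm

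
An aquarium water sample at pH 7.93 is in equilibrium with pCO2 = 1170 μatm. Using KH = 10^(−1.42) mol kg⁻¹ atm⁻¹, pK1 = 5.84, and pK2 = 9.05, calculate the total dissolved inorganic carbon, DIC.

DIC = 5.93 mmol/kg

[CO2*] = KH · pCO2 = 10^(−1.42) × 1170×10^-6 = 4.448×10^-5 mol/kg
α₀ = 1/(1 + K1/[H⁺] + K1K2/[H⁺]²) = 1/(1 + 10^+2.09 + 10^+0.97) = 0.007499
DIC = [CO2*]/α₀ = 4.448×10^-5 / 0.007499 = 5.93 mmol/kg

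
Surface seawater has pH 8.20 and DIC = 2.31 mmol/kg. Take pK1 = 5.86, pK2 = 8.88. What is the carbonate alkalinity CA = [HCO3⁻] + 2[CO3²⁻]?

CA = 2.70 mmol/kg

CA = [HCO3⁻] + 2[CO3²⁻] = (α₁ + 2α₂)·DIC
At pH 8.20: [H⁺]/K1 = 10^-2.34 = 0.0045709, K2/[H⁺] = 10^-0.68 = 0.20893
α₁ = 1/(1 + 0.0045709 + 0.20893) = 1/1.2135 = 0.8241; α₂ = α₁·K2/[H⁺] = 0.1722
α₁ + 2α₂ = 1.1684
CA = 1.1684 × 2.31 = 2.70 mmol/kg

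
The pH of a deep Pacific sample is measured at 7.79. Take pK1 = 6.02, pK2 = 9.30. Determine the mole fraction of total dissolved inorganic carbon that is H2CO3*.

α₀ = 1 / (1 + K1/[H⁺] + K1K2/[H⁺]²) = 1 / (1 + 10^+1.77 + 10^+0.26)
   = 1 / (1 + 58.884 + 1.8197) = 1/61.704 = 0.01621

α₀ = 0.0162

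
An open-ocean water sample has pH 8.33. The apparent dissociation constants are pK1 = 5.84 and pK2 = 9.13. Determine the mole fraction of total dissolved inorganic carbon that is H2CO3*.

α₀ = 0.00279

α₀ = 1 / (1 + K1/[H⁺] + K1K2/[H⁺]²) = 1 / (1 + 10^+2.49 + 10^+1.69)
   = 1 / (1 + 309.03 + 48.978) = 1/359.01 = 0.002785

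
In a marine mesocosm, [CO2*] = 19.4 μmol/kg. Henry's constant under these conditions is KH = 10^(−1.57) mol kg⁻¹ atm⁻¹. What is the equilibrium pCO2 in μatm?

pCO2 = 721 μatm

KH = 10^(−1.57) = 2.692×10^-2 mol kg⁻¹ atm⁻¹
pCO2 = [CO2*]/KH = 19.4×10^-6 / 2.692×10^-2 = 7.21×10^-4 atm = 721 μatm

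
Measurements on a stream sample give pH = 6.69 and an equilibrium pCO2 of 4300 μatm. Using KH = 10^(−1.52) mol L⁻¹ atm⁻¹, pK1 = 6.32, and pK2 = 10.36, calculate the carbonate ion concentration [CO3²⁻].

[CO2*] = KH · pCO2 = 10^(−1.52) × 4300×10^-6 = 1.299×10^-4 mol/L
α₀ = 1/(1 + K1/[H⁺] + K1K2/[H⁺]²) = 1/(1 + 10^+0.37 + 10^-3.30) = 0.2990
DIC = [CO2*]/α₀ = 1.299×10^-4 / 0.2990 = 0.4343 mmol/L
[CO3²⁻] = α₂·DIC; α₂ = 0.0001498, so [CO3²⁻] = 0.0001498 × 0.4343 = 6.51×10^-5 mmol/L = 0.0651 μmol/L

[CO3²⁻] = 0.0651 μmol/L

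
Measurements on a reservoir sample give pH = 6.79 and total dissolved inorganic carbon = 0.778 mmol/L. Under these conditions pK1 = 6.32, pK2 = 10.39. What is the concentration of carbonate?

α₂ = 1 / (1 + [H⁺]/K2 + [H⁺]²/(K1K2)) = 1 / (1 + 10^+3.60 + 10^+3.13)
   = 1 / (1 + 3981.1 + 1349.0) = 1/5331.0 = 0.0001876
[CO3²⁻] = α₂ × DIC = 0.0001876 × 0.778 = 0.000146 mmol/L = 0.146 μmol/L

[CO3²⁻] = 0.146 μmol/L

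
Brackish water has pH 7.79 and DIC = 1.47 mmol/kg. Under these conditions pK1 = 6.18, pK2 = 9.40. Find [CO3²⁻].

[CO3²⁻] = 0.0344 mmol/kg

α₂ = 1 / (1 + [H⁺]/K2 + [H⁺]²/(K1K2)) = 1 / (1 + 10^+1.61 + 10^+0.00)
   = 1 / (1 + 40.738 + 1.0000) = 1/42.738 = 0.02340
[CO3²⁻] = α₂ × DIC = 0.02340 × 1.47 = 0.0344 mmol/kg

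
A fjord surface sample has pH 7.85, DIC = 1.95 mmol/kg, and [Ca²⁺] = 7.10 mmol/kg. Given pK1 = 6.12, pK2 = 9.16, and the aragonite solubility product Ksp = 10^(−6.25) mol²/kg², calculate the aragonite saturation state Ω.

Ω = 1.13

α₂ = 1 / (1 + [H⁺]/K2 + [H⁺]²/(K1K2)) = 1 / (1 + 10^+1.31 + 10^-0.42)
   = 1 / (1 + 20.417 + 0.38019) = 1/21.798 = 0.04588
[CO3²⁻] = α₂ × DIC = 0.04588 × 1.95 = 0.08946 mmol/kg
Ksp = 10^(−6.25) = 5.623×10^-7
Ω = [Ca²⁺][CO3²⁻]/Ksp = (7.10×10^-3)(8.946×10^-5) / 5.623×10^-7 = 1.13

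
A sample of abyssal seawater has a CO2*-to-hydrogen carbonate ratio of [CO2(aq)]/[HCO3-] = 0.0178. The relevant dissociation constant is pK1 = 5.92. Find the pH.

pH = 7.67

From K1 = [H⁺][HCO3-]/[CO2(aq)]:  pH = pK1 − log₁₀([CO2(aq)]/[HCO3-])
log₁₀(0.0178) = -1.750
pH = 5.92 − (-1.750) = 7.67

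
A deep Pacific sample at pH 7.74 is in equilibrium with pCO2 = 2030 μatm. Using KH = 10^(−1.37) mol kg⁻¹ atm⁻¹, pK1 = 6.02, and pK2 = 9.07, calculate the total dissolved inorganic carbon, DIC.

DIC = 4.84 mmol/kg

[CO2*] = KH · pCO2 = 10^(−1.37) × 2030×10^-6 = 8.660×10^-5 mol/kg
α₀ = 1/(1 + K1/[H⁺] + K1K2/[H⁺]²) = 1/(1 + 10^+1.72 + 10^+0.39) = 0.01788
DIC = [CO2*]/α₀ = 8.660×10^-5 / 0.01788 = 4.84 mmol/kg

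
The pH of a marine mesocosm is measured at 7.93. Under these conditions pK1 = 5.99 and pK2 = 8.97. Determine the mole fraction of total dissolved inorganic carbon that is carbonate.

α₂ = 1 / (1 + [H⁺]/K2 + [H⁺]²/(K1K2)) = 1 / (1 + 10^+1.04 + 10^-0.90)
   = 1 / (1 + 10.965 + 0.12589) = 1/12.091 = 0.08271

α₂ = 0.0827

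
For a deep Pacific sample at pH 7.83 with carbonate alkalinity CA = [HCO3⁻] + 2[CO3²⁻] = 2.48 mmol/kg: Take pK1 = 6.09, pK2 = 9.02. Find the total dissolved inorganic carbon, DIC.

DIC = 2.38 mmol/kg

CA = [HCO3⁻] + 2[CO3²⁻] = (α₁ + 2α₂)·DIC
At pH 7.83: [H⁺]/K1 = 10^-1.74 = 0.018197, K2/[H⁺] = 10^-1.19 = 0.064565
α₁ = 1/(1 + 0.018197 + 0.064565) = 1/1.0828 = 0.9236; α₂ = α₁·K2/[H⁺] = 0.05963
α₁ + 2α₂ = 1.0428
DIC = CA / (α₁ + 2α₂) = 2.48 / 1.0428 = 2.38 mmol/kg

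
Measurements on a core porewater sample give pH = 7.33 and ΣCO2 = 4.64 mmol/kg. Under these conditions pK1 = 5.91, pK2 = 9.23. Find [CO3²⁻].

[CO3²⁻] = 0.0556 mmol/kg

α₂ = 1 / (1 + [H⁺]/K2 + [H⁺]²/(K1K2)) = 1 / (1 + 10^+1.90 + 10^+0.48)
   = 1 / (1 + 79.433 + 3.0200) = 1/83.453 = 0.01198
[CO3²⁻] = α₂ × DIC = 0.01198 × 4.64 = 0.0556 mmol/kg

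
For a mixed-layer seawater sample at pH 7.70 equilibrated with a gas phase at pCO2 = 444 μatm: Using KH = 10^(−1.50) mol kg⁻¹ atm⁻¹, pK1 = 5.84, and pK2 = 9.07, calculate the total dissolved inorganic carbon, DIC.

DIC = 1.07 mmol/kg

[CO2*] = KH · pCO2 = 10^(−1.50) × 444×10^-6 = 1.404×10^-5 mol/kg
α₀ = 1/(1 + K1/[H⁺] + K1K2/[H⁺]²) = 1/(1 + 10^+1.86 + 10^+0.49) = 0.01307
DIC = [CO2*]/α₀ = 1.404×10^-5 / 0.01307 = 1.07 mmol/kg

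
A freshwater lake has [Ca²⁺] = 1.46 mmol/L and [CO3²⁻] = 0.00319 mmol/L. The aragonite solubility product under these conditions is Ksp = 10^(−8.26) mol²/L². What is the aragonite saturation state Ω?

Ω = 0.848

Ksp = 10^(−8.26) = 5.495×10^-9
Ω = [Ca²⁺][CO3²⁻]/Ksp = (1.46×10^-3)(0.00319×10^-3) / 5.495×10^-9 = 0.848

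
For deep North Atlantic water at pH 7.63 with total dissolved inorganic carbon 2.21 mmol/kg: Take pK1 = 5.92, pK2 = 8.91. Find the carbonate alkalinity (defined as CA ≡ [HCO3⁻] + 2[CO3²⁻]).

CA = 2.28 mmol/kg

CA = [HCO3⁻] + 2[CO3²⁻] = (α₁ + 2α₂)·DIC
At pH 7.63: [H⁺]/K1 = 10^-1.71 = 0.019498, K2/[H⁺] = 10^-1.28 = 0.052481
α₁ = 1/(1 + 0.019498 + 0.052481) = 1/1.0720 = 0.9329; α₂ = α₁·K2/[H⁺] = 0.04896
α₁ + 2α₂ = 1.0308
CA = 1.0308 × 2.21 = 2.28 mmol/kg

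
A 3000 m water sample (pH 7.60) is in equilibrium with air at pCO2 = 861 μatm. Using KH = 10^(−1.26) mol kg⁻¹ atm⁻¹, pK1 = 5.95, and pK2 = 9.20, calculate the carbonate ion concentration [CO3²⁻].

[CO3²⁻] = 0.0531 mmol/kg

[CO2*] = KH · pCO2 = 10^(−1.26) × 861×10^-6 = 4.732×10^-5 mol/kg
α₀ = 1/(1 + K1/[H⁺] + K1K2/[H⁺]²) = 1/(1 + 10^+1.65 + 10^+0.05) = 0.02137
DIC = [CO2*]/α₀ = 4.732×10^-5 / 0.02137 = 2.214 mmol/kg
[CO3²⁻] = α₂·DIC; α₂ = 0.02398, so [CO3²⁻] = 0.02398 × 2.214 = 0.0531 mmol/kg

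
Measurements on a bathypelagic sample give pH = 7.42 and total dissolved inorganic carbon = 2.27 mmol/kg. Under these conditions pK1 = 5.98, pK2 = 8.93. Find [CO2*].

[CO2*] = 0.0772 mmol/kg

α₀ = 1 / (1 + K1/[H⁺] + K1K2/[H⁺]²) = 1 / (1 + 10^+1.44 + 10^-0.07)
   = 1 / (1 + 27.542 + 0.85114) = 1/29.393 = 0.03402
[CO2*] = α₀ × DIC = 0.03402 × 2.27 = 0.0772 mmol/kg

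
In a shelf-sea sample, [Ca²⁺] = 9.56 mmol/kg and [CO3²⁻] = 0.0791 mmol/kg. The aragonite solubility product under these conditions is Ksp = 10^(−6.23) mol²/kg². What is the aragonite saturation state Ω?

Ksp = 10^(−6.23) = 5.888×10^-7
Ω = [Ca²⁺][CO3²⁻]/Ksp = (9.56×10^-3)(0.0791×10^-3) / 5.888×10^-7 = 1.28

Ω = 1.28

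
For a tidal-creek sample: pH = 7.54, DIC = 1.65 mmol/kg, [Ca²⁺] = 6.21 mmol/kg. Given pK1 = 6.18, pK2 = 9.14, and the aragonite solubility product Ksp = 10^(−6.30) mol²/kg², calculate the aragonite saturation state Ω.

α₂ = 1 / (1 + [H⁺]/K2 + [H⁺]²/(K1K2)) = 1 / (1 + 10^+1.60 + 10^+0.24)
   = 1 / (1 + 39.811 + 1.7378) = 1/42.549 = 0.02350
[CO3²⁻] = α₂ × DIC = 0.02350 × 1.65 = 0.03878 mmol/kg
Ksp = 10^(−6.30) = 5.012×10^-7
Ω = [Ca²⁺][CO3²⁻]/Ksp = (6.21×10^-3)(3.878×10^-5) / 5.012×10^-7 = 0.480

Ω = 0.480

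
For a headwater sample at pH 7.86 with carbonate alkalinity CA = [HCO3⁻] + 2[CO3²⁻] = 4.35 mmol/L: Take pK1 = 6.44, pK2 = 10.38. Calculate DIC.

CA = [HCO3⁻] + 2[CO3²⁻] = (α₁ + 2α₂)·DIC
At pH 7.86: [H⁺]/K1 = 10^-1.42 = 0.038019, K2/[H⁺] = 10^-2.52 = 0.0030200
α₁ = 1/(1 + 0.038019 + 0.0030200) = 1/1.0410 = 0.9606; α₂ = α₁·K2/[H⁺] = 0.002901
α₁ + 2α₂ = 0.9664
DIC = CA / (α₁ + 2α₂) = 4.35 / 0.9664 = 4.50 mmol/L

DIC = 4.50 mmol/L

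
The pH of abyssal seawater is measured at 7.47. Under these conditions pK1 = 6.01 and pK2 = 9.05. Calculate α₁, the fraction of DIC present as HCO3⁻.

α₁ = 0.943

α₁ = 1 / (1 + [H⁺]/K1 + K2/[H⁺]) = 1 / (1 + 10^-1.46 + 10^-1.58)
   = 1 / (1 + 0.034674 + 0.026303) = 1/1.0610 = 0.9425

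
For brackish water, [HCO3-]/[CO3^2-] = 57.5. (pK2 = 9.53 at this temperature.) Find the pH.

pH = 7.77

From K2 = [H⁺][CO3^2-]/[HCO3-]:  pH = pK2 − log₁₀([HCO3-]/[CO3^2-])
log₁₀(57.5) = +1.760
pH = 9.53 − (+1.760) = 7.77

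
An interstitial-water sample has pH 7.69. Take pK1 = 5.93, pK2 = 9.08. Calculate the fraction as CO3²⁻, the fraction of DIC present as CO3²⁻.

α₂ = 0.0385

α₂ = 1 / (1 + [H⁺]/K2 + [H⁺]²/(K1K2)) = 1 / (1 + 10^+1.39 + 10^-0.37)
   = 1 / (1 + 24.547 + 0.42658) = 1/25.974 = 0.03850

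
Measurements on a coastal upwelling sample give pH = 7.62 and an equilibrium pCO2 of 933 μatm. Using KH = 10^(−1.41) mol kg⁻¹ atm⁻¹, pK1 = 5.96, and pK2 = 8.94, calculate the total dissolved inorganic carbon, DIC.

DIC = 1.77 mmol/kg

[CO2*] = KH · pCO2 = 10^(−1.41) × 933×10^-6 = 3.630×10^-5 mol/kg
α₀ = 1/(1 + K1/[H⁺] + K1K2/[H⁺]²) = 1/(1 + 10^+1.66 + 10^+0.34) = 0.02045
DIC = [CO2*]/α₀ = 3.630×10^-5 / 0.02045 = 1.77 mmol/kg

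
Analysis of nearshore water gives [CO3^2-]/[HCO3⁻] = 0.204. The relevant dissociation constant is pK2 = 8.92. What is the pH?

pH = 8.23

From K2 = [H⁺][CO3^2-]/[HCO3⁻]:  pH = pK2 + log₁₀([CO3^2-]/[HCO3⁻])
log₁₀(0.204) = -0.690
pH = 8.92 + (-0.690) = 8.23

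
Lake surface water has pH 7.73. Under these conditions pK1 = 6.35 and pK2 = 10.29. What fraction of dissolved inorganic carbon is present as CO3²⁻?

α₂ = 1 / (1 + [H⁺]/K2 + [H⁺]²/(K1K2)) = 1 / (1 + 10^+2.56 + 10^+1.18)
   = 1 / (1 + 363.08 + 15.136) = 1/379.21 = 0.002637

α₂ = 0.00264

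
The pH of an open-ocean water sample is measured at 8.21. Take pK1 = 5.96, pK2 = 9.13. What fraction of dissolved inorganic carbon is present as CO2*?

α₀ = 0.00499

α₀ = 1 / (1 + K1/[H⁺] + K1K2/[H⁺]²) = 1 / (1 + 10^+2.25 + 10^+1.33)
   = 1 / (1 + 177.83 + 21.380) = 1/200.21 = 0.004995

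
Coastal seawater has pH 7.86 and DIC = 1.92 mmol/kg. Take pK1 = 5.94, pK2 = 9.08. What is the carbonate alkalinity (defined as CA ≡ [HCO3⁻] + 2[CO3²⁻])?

CA = 2.01 mmol/kg

CA = [HCO3⁻] + 2[CO3²⁻] = (α₁ + 2α₂)·DIC
At pH 7.86: [H⁺]/K1 = 10^-1.92 = 0.012023, K2/[H⁺] = 10^-1.22 = 0.060256
α₁ = 1/(1 + 0.012023 + 0.060256) = 1/1.0723 = 0.9326; α₂ = α₁·K2/[H⁺] = 0.05619
α₁ + 2α₂ = 1.0450
CA = 1.0450 × 1.92 = 2.01 mmol/kg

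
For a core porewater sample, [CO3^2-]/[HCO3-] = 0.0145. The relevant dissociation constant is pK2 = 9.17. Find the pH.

pH = 7.33

From K2 = [H⁺][CO3^2-]/[HCO3-]:  pH = pK2 + log₁₀([CO3^2-]/[HCO3-])
log₁₀(0.0145) = -1.839
pH = 9.17 + (-1.839) = 7.33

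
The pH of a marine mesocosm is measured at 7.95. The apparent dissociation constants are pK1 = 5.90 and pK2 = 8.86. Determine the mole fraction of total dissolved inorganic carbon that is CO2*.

α₀ = 0.00787

α₀ = 1 / (1 + K1/[H⁺] + K1K2/[H⁺]²) = 1 / (1 + 10^+2.05 + 10^+1.14)
   = 1 / (1 + 112.20 + 13.804) = 1/127.01 = 0.007874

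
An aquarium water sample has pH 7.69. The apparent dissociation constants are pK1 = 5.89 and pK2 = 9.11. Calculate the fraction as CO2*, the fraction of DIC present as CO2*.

α₀ = 0.0150

α₀ = 1 / (1 + K1/[H⁺] + K1K2/[H⁺]²) = 1 / (1 + 10^+1.80 + 10^+0.38)
   = 1 / (1 + 63.096 + 2.3988) = 1/66.495 = 0.01504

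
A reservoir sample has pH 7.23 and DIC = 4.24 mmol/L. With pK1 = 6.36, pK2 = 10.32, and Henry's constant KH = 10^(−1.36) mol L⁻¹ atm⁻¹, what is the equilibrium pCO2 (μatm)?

pCO2 = 1.15×10^4 μatm

α₀ = 1 / (1 + K1/[H⁺] + K1K2/[H⁺]²) = 1 / (1 + 10^+0.87 + 10^-2.22)
   = 1 / (1 + 7.4131 + 0.0060256) = 1/8.4191 = 0.1188
[CO2*] = α₀ × DIC = 0.1188 × 4.24 = 0.5036 mmol/L
pCO2 = [CO2*]/KH = 5.036×10^-4 / 4.365×10^-2 = 1.15×10^4 μatm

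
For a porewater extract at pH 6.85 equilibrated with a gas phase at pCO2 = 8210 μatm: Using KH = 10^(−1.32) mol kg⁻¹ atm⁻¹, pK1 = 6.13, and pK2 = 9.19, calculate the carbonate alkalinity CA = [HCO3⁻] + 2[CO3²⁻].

[CO2*] = KH · pCO2 = 10^(−1.32) × 8210×10^-6 = 3.930×10^-4 mol/kg
α₀ = 1/(1 + K1/[H⁺] + K1K2/[H⁺]²) = 1/(1 + 10^+0.72 + 10^-1.62) = 0.1594
DIC = [CO2*]/α₀ = 3.930×10^-4 / 0.1594 = 2.465 mmol/kg
CA = (α₁ + 2α₂)·DIC = (0.8367 + 2×0.003825) × 2.465 = 2.08 mmol/kg

CA = 2.08 mmol/kg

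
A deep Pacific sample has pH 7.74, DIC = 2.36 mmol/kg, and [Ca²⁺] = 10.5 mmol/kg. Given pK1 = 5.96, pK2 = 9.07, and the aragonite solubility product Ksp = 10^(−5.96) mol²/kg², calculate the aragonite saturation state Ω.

α₂ = 1 / (1 + [H⁺]/K2 + [H⁺]²/(K1K2)) = 1 / (1 + 10^+1.33 + 10^-0.45)
   = 1 / (1 + 21.380 + 0.35481) = 1/22.734 = 0.04399
[CO3²⁻] = α₂ × DIC = 0.04399 × 2.36 = 0.1038 mmol/kg
Ksp = 10^(−5.96) = 1.096×10^-6
Ω = [Ca²⁺][CO3²⁻]/Ksp = (10.5×10^-3)(1.038×10^-4) / 1.096×10^-6 = 0.994

Ω = 0.994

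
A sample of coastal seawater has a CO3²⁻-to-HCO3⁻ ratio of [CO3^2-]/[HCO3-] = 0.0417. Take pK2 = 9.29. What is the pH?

pH = 7.91

From K2 = [H⁺][CO3^2-]/[HCO3-]:  pH = pK2 + log₁₀([CO3^2-]/[HCO3-])
log₁₀(0.0417) = -1.380
pH = 9.29 + (-1.380) = 7.91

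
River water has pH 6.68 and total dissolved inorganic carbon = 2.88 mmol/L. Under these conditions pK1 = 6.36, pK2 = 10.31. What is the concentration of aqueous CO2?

[CO2*] = 0.932 mmol/L

α₀ = 1 / (1 + K1/[H⁺] + K1K2/[H⁺]²) = 1 / (1 + 10^+0.32 + 10^-3.31)
   = 1 / (1 + 2.0893 + 0.00048978) = 1/3.0898 = 0.3236
[CO2*] = α₀ × DIC = 0.3236 × 2.88 = 0.932 mmol/L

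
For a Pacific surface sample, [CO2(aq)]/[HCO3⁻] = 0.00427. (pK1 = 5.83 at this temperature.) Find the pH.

From K1 = [H⁺][HCO3⁻]/[CO2(aq)]:  pH = pK1 − log₁₀([CO2(aq)]/[HCO3⁻])
log₁₀(0.00427) = -2.370
pH = 5.83 − (-2.370) = 8.20

pH = 8.20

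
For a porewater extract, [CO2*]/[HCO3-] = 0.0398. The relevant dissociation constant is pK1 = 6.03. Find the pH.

From K1 = [H⁺][HCO3-]/[CO2*]:  pH = pK1 − log₁₀([CO2*]/[HCO3-])
log₁₀(0.0398) = -1.400
pH = 6.03 − (-1.400) = 7.43

pH = 7.43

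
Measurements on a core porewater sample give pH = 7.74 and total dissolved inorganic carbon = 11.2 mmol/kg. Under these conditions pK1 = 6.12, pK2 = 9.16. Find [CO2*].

α₀ = 1 / (1 + K1/[H⁺] + K1K2/[H⁺]²) = 1 / (1 + 10^+1.62 + 10^+0.20)
   = 1 / (1 + 41.687 + 1.5849) = 1/44.272 = 0.02259
[CO2*] = α₀ × DIC = 0.02259 × 11.2 = 0.253 mmol/kg

[CO2*] = 0.253 mmol/kg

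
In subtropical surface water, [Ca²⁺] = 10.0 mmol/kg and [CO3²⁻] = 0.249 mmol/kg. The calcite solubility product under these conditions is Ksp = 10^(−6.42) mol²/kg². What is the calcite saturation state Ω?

Ksp = 10^(−6.42) = 3.802×10^-7
Ω = [Ca²⁺][CO3²⁻]/Ksp = (10.0×10^-3)(0.249×10^-3) / 3.802×10^-7 = 6.55

Ω = 6.55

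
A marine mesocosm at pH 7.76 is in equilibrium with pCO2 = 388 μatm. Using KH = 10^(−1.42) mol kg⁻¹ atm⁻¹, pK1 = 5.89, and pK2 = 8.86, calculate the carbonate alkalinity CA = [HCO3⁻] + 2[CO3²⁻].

[CO2*] = KH · pCO2 = 10^(−1.42) × 388×10^-6 = 1.475×10^-5 mol/kg
α₀ = 1/(1 + K1/[H⁺] + K1K2/[H⁺]²) = 1/(1 + 10^+1.87 + 10^+0.77) = 0.01234
DIC = [CO2*]/α₀ = 1.475×10^-5 / 0.01234 = 1.195 mmol/kg
CA = (α₁ + 2α₂)·DIC = (0.9150 + 2×0.07268) × 1.195 = 1.27 mmol/kg

CA = 1.27 mmol/kg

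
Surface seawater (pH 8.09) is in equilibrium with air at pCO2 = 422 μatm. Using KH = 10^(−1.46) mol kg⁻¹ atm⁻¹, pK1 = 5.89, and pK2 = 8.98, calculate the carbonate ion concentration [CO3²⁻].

[CO3²⁻] = 0.299 mmol/kg

[CO2*] = KH · pCO2 = 10^(−1.46) × 422×10^-6 = 1.463×10^-5 mol/kg
α₀ = 1/(1 + K1/[H⁺] + K1K2/[H⁺]²) = 1/(1 + 10^+2.20 + 10^+1.31) = 0.005558
DIC = [CO2*]/α₀ = 1.463×10^-5 / 0.005558 = 2.632 mmol/kg
[CO3²⁻] = α₂·DIC; α₂ = 0.1135, so [CO3²⁻] = 0.1135 × 2.632 = 0.299 mmol/kg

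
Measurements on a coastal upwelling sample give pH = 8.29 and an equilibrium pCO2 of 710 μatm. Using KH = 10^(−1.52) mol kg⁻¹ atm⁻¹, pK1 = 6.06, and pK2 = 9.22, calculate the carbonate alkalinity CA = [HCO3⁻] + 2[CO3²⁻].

[CO2*] = KH · pCO2 = 10^(−1.52) × 710×10^-6 = 2.144×10^-5 mol/kg
α₀ = 1/(1 + K1/[H⁺] + K1K2/[H⁺]²) = 1/(1 + 10^+2.23 + 10^+1.30) = 0.005242
DIC = [CO2*]/α₀ = 2.144×10^-5 / 0.005242 = 4.091 mmol/kg
CA = (α₁ + 2α₂)·DIC = (0.8902 + 2×0.1046) × 4.091 = 4.50 mmol/kg

CA = 4.50 mmol/kg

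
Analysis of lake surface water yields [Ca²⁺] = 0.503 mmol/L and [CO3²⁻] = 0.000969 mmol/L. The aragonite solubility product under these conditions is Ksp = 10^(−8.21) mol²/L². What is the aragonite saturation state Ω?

Ω = 0.0790

Ksp = 10^(−8.21) = 6.166×10^-9
Ω = [Ca²⁺][CO3²⁻]/Ksp = (0.503×10^-3)(0.000969×10^-3) / 6.166×10^-9 = 0.0790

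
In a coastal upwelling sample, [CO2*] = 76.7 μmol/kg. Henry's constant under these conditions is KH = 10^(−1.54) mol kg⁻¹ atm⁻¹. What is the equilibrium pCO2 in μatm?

pCO2 = 2660 μatm

KH = 10^(−1.54) = 2.884×10^-2 mol kg⁻¹ atm⁻¹
pCO2 = [CO2*]/KH = 76.7×10^-6 / 2.884×10^-2 = 2.66×10^-3 atm = 2660 μatm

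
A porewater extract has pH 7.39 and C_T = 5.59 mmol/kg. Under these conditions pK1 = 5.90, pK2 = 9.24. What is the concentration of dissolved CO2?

α₀ = 1 / (1 + K1/[H⁺] + K1K2/[H⁺]²) = 1 / (1 + 10^+1.49 + 10^-0.36)
   = 1 / (1 + 30.903 + 0.43652) = 1/32.339 = 0.03092
[CO2*] = α₀ × DIC = 0.03092 × 5.59 = 0.173 mmol/kg

[CO2*] = 0.173 mmol/kg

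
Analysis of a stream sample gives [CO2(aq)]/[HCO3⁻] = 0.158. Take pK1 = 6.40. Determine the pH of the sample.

From K1 = [H⁺][HCO3⁻]/[CO2(aq)]:  pH = pK1 − log₁₀([CO2(aq)]/[HCO3⁻])
log₁₀(0.158) = -0.801
pH = 6.40 − (-0.801) = 7.20

pH = 7.20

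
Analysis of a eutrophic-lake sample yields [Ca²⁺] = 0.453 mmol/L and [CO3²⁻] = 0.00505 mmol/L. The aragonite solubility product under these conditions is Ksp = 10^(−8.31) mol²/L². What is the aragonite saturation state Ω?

Ω = 0.467

Ksp = 10^(−8.31) = 4.898×10^-9
Ω = [Ca²⁺][CO3²⁻]/Ksp = (0.453×10^-3)(0.00505×10^-3) / 4.898×10^-9 = 0.467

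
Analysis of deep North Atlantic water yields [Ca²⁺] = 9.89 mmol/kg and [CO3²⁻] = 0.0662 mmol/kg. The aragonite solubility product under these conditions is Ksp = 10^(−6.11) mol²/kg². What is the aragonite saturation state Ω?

Ω = 0.843

Ksp = 10^(−6.11) = 7.762×10^-7
Ω = [Ca²⁺][CO3²⁻]/Ksp = (9.89×10^-3)(0.0662×10^-3) / 7.762×10^-7 = 0.843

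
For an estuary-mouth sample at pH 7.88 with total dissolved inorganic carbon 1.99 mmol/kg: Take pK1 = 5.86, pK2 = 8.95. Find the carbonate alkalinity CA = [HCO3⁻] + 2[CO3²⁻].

CA = [HCO3⁻] + 2[CO3²⁻] = (α₁ + 2α₂)·DIC
At pH 7.88: [H⁺]/K1 = 10^-2.02 = 0.0095499, K2/[H⁺] = 10^-1.07 = 0.085114
α₁ = 1/(1 + 0.0095499 + 0.085114) = 1/1.0947 = 0.9135; α₂ = α₁·K2/[H⁺] = 0.07775
α₁ + 2α₂ = 1.0690
CA = 1.0690 × 1.99 = 2.13 mmol/kg

CA = 2.13 mmol/kg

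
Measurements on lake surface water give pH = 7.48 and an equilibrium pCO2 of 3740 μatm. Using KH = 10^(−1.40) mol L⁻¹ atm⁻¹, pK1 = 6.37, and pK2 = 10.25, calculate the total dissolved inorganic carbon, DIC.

DIC = 2.07 mmol/L

[CO2*] = KH · pCO2 = 10^(−1.40) × 3740×10^-6 = 1.489×10^-4 mol/L
α₀ = 1/(1 + K1/[H⁺] + K1K2/[H⁺]²) = 1/(1 + 10^+1.11 + 10^-1.66) = 0.07192
DIC = [CO2*]/α₀ = 1.489×10^-4 / 0.07192 = 2.07 mmol/L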